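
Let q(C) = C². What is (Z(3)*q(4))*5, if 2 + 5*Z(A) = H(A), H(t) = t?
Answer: 16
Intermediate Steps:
Z(A) = -⅖ + A/5
(Z(3)*q(4))*5 = ((-⅖ + (⅕)*3)*4²)*5 = ((-⅖ + ⅗)*16)*5 = ((⅕)*16)*5 = (16/5)*5 = 16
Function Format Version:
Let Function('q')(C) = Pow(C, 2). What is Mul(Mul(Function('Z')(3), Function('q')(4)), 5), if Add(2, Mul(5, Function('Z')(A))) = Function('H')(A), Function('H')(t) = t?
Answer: 16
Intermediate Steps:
Function('Z')(A) = Add(Rational(-2, 5), Mul(Rational(1, 5), A))
Mul(Mul(Function('Z')(3), Function('q')(4)), 5) = Mul(Mul(Add(Rational(-2, 5), Mul(Rational(1, 5), 3)), Pow(4, 2)), 5) = Mul(Mul(Add(Rational(-2, 5), Rational(3, 5)), 16), 5) = Mul(Mul(Rational(1, 5), 16), 5) = Mul(Rational(16, 5), 5) = 16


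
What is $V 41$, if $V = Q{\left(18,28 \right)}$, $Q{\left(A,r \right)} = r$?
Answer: $1148$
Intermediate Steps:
$V = 28$
$V 41 = 28 \cdot 41 = 1148$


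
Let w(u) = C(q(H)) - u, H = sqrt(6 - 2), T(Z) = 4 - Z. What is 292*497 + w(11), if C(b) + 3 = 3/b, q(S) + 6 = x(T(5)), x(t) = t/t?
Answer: 725547/5 ≈ 1.4511e+5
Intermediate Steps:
x(t) = 1
H = 2 (H = sqrt(4) = 2)
q(S) = -5 (q(S) = -6 + 1 = -5)
C(b) = -3 + 3/b
w(u) = -18/5 - u (w(u) = (-3 + 3/(-5)) - u = (-3 + 3*(-1/5)) - u = (-3 - 3/5) - u = -18/5 - u)
292*497 + w(11) = 292*497 + (-18/5 - 1*11) = 145124 + (-18/5 - 11) = 145124 - 73/5 = 725547/5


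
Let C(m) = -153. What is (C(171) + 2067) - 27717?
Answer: -25803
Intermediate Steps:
(C(171) + 2067) - 27717 = (-153 + 2067) - 27717 = 1914 - 27717 = -25803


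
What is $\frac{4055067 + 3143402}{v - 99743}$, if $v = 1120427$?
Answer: $\frac{7198469}{1020684} \approx 7.0526$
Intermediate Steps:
$\frac{4055067 + 3143402}{v - 99743} = \frac{4055067 + 3143402}{1120427 - 99743} = \frac{7198469}{1020684}$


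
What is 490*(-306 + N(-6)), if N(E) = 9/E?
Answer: -150675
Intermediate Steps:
490*(-306 + N(-6)) = 490*(-306 + 9/(-6)) = 490*(-306 + 9*(-⅙)) = 490*(-306 - 3/2) = 490*(-615/2) = -150675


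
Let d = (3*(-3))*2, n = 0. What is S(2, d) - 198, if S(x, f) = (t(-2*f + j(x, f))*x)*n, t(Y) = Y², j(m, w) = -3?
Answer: -198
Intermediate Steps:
d = -18 (d = -9*2 = -18)
S(x, f) = 0 (S(x, f) = ((-2*f - 3)²*x)*0 = ((-3 - 2*f)²*x)*0 = (x*(-3 - 2*f)²)*0 = 0)
S(2, d) - 198 = 0 - 198 = -198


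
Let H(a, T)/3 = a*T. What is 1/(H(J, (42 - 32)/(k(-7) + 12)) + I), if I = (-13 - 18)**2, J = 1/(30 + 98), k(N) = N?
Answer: 64/61507 ≈ 0.0010405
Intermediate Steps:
J = 1/128 ≈ 0.0078125
H(a, T) = 3*T*a (H(a, T) = 3*(a*T) = 3*(T*a) = 3*T*a)
I = 961 (I = (-31)**2 = 961)
1/(H(J, (42 - 32)/(k(-7) + 12)) + I) = 1/(3*((42 - 32)/(-7 + 12))*(1/128) + 961) = 1/(3*(10/5)*(1/128) + 961) = 1/(3*(10*(1/5))*(1/128) + 961) = 1/(3*2*(1/128) + 961) = 1/(3/64 + 961) = 1/(61507/64) = 64/61507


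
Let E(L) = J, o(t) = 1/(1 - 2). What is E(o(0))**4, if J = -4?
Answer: 256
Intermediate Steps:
o(t) = -1 (o(t) = 1/(-1) = -1)
E(L) = -4
E(o(0))**4 = (-4)**4 = 256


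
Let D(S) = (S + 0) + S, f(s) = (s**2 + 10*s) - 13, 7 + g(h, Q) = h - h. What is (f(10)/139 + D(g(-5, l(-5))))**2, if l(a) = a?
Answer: 3094081/19321 ≈ 160.14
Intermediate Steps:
g(h, Q) = -7 (g(h, Q) = -7 + (h - h) = -7 + 0 = -7)
f(s) = -13 + s**2 + 10*s
D(S) = 2*S (D(S) = S + S = 2*S)
(f(10)/139 + D(g(-5, l(-5))))**2 = ((-13 + 10**2 + 10*10)/139 + 2*(-7))**2 = ((-13 + 100 + 100)*(1/139) - 14)**2 = (187*(1/139) - 14)**2 = (187/139 - 14)**2 = (-1759/139)**2 = 3094081/19321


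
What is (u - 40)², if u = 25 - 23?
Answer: 1444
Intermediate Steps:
u = 2
(u - 40)² = (2 - 40)² = (-38)² = 1444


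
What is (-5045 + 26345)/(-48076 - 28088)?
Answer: -1775/6347 ≈ -0.27966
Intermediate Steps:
(-5045 + 26345)/(-48076 - 28088) = 21300/(-76164) = 21300*(-1/76164) = -1775/6347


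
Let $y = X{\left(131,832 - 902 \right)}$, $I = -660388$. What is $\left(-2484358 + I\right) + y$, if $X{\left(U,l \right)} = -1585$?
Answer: $-3146331$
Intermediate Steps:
$y = -1585$
$\left(-2484358 + I\right) + y = \left(-2484358 - 660388\right) - 1585 = -3144746 - 1585 = -3146331$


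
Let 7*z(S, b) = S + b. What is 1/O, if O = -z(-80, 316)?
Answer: -7/236 ≈ -0.029661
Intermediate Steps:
z(S, b) = S/7 + b/7 (z(S, b) = (S + b)/7 = S/7 + b/7)
O = -236/7 (O = -((1/7)*(-80) + (1/7)*316) = -(-80/7 + 316/7) = -1*236/7 = -236/7 ≈ -33.714)
1/O = 1/(-236/7) = -7/236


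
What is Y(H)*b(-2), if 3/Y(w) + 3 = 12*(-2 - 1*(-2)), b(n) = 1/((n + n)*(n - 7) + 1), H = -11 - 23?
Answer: -1/37 ≈ -0.027027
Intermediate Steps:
H = -34
b(n) = 1/(1 + 2*n*(-7 + n)) (b(n) = 1/((2*n)*(-7 + n) + 1) = 1/(2*n*(-7 + n) + 1) = 1/(1 + 2*n*(-7 + n)))
Y(w) = -1 (Y(w) = 3/(-3 + 12*(-2 - 1*(-2))) = 3/(-3 + 12*(-2 + 2)) = 3/(-3 + 12*0) = 3/(-3 + 0) = 3/(-3) = 3*(-⅓) = -1)
Y(H)*b(-2) = -1/(1 - 14*(-2) + 2*(-2)²) = -1/(1 + 28 + 2*4) = -1/(1 + 28 + 8) = -1/37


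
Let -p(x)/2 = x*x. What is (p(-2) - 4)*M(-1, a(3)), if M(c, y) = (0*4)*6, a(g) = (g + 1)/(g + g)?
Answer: 0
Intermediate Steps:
a(g) = (1 + g)/(2*g) (a(g) = (1 + g)/((2*g)) = (1 + g)*(1/(2*g)) = (1 + g)/(2*g))
M(c, y) = 0 (M(c, y) = 0*6 = 0)
p(x) = -2*x**2 (p(x) = -2*x*x = -2*x**2)
(p(-2) - 4)*M(-1, a(3)) = (-2*(-2)**2 - 4)*0 = (-2*4 - 4)*0 = (-8 - 4)*0 = -12*0 = 0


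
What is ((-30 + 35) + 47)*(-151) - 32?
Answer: -7884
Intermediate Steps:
((-30 + 35) + 47)*(-151) - 32 = (5 + 47)*(-151) - 32 = 52*(-151) - 32 = -7852 - 32 = -7884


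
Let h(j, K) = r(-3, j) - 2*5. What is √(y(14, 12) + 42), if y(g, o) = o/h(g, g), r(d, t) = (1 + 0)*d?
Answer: √6942/13 ≈ 6.4091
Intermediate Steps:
r(d, t) = d (r(d, t) = 1*d = d)
h(j, K) = -13 (h(j, K) = -3 - 2*5 = -3 - 10 = -13)
y(g, o) = -o/13 (y(g, o) = o/(-13) = o*(-1/13) = -o/13)
√(y(14, 12) + 42) = √(-1/13*12 + 42) = √(-12/13 + 42) = √(534/13) = √6942/13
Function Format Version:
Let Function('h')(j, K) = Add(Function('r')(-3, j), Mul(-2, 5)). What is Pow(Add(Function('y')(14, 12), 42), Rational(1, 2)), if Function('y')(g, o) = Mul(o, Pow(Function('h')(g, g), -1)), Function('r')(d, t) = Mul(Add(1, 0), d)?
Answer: Mul(Rational(1, 13), Pow(6942, Rational(1, 2))) ≈ 6.4091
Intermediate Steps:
Function('r')(d, t) = d (Function('r')(d, t) = Mul(1, d) = d)
Function('h')(j, K) = -13 (Function('h')(j, K) = Add(-3, Mul(-2, 5)) = Add(-3, -10) = -13)
Function('y')(g, o) = Mul(Rational(-1, 13), o) (Function('y')(g, o) = Mul(o, Pow(-13, -1)) = Mul(o, Rational(-1, 13)) = Mul(Rational(-1, 13), o))
Pow(Add(Function('y')(14, 12), 42), Rational(1, 2)) = Pow(Add(Mul(Rational(-1, 13), 12), 42), Rational(1, 2)) = Pow(Add(Rational(-12, 13), 42), Rational(1, 2)) = Pow(Rational(534, 13), Rational(1, 2)) = Mul(Rational(1, 13), Pow(6942, Rational(1, 2)))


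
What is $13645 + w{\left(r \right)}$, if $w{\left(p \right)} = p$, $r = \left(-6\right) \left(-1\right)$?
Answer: $13651$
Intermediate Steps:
$r = 6$
$13645 + w{\left(r \right)} = 13645 + 6 = 13651$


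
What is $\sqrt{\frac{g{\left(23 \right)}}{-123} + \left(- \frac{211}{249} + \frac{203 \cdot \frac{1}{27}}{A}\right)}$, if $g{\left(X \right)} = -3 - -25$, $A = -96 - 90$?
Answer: $\frac{i \sqrt{3846128566702}}{1898874} \approx 1.0328 i$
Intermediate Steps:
$A = -186$
$g{\left(X \right)} = 22$ ($g{\left(X \right)} = -3 + 25 = 22$)
$\sqrt{\frac{g{\left(23 \right)}}{-123} + \left(- \frac{211}{249} + \frac{203 \cdot \frac{1}{27}}{A}\right)} = \sqrt{\frac{22}{-123} - \left(\frac{211}{249} - \frac{203 \cdot \frac{1}{27}}{-186}\right)} = \sqrt{22 \left(- \frac{1}{123}\right) - \left(\frac{211}{249} - 203 \cdot \frac{1}{27} \left(- \frac{1}{186}\right)\right)} = \sqrt{- \frac{22}{123} + \left(- \frac{211}{249} + \frac{203}{27} \left(- \frac{1}{186}\right)\right)} = \sqrt{- \frac{22}{123} - \frac{370063}{416826}} = \sqrt{- \frac{18229307}{17089866}} = \frac{i \sqrt{3846128566702}}{1898874}$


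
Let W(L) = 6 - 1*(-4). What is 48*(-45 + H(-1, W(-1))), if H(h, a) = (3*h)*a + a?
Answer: -3120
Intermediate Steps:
W(L) = 10 (W(L) = 6 + 4 = 10)
H(h, a) = a + 3*a*h (H(h, a) = 3*a*h + a = a + 3*a*h)
48*(-45 + H(-1, W(-1))) = 48*(-45 + 10*(1 + 3*(-1))) = 48*(-45 + 10*(1 - 3)) = 48*(-45 + 10*(-2)) = 48*(-45 - 20) = 48*(-65) = -3120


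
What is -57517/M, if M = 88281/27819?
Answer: -177785047/9809 ≈ -18125.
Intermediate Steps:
M = 9809/3091 (M = 88281*(1/27819) = 9809/3091 ≈ 3.1734)
-57517/M = -57517/9809/3091 = -57517*3091/9809 = -177785047/9809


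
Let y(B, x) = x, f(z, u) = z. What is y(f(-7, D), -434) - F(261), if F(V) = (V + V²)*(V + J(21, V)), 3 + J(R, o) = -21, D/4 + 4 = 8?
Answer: -16206968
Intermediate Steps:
D = 16 (D = -16 + 4*8 = -16 + 32 = 16)
J(R, o) = -24 (J(R, o) = -3 - 21 = -24)
F(V) = (-24 + V)*(V + V²) (F(V) = (V + V²)*(V - 24) = (V + V²)*(-24 + V) = (-24 + V)*(V + V²))
y(f(-7, D), -434) - F(261) = -434 - 261*(-24 + 261² - 23*261) = -434 - 261*(-24 + 68121 - 6003) = -434 - 261*62094 = -434 - 1*16206534 = -434 - 16206534 = -16206968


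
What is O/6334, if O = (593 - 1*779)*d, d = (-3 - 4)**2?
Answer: -4557/3167 ≈ -1.4389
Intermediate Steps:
d = 49 (d = (-7)**2 = 49)
O = -9114 (O = (593 - 1*779)*49 = (593 - 779)*49 = -186*49 = -9114)
O/6334 = -9114/6334 = -9114*1/6334 = -4557/3167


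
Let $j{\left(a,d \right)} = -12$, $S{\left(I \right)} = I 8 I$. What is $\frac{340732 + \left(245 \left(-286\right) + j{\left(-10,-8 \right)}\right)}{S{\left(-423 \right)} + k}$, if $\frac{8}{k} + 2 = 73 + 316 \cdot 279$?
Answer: $\frac{11940401375}{63151201264} \approx 0.18908$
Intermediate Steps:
$k = \frac{8}{88235}$ ($k = \frac{8}{-2 + \left(73 + 316 \cdot 279\right)} = \frac{8}{-2 + \left(73 + 88164\right)} = \frac{8}{-2 + 88237} = \frac{8}{88235} \approx 9.0667 \cdot 10^{-5}$)
$S{\left(I \right)} = 8 I^{2}$ ($S{\left(I \right)} = 8 I I = 8 I^{2}$)
$\frac{340732 + \left(245 \left(-286\right) + j{\left(-10,-8 \right)}\right)}{S{\left(-423 \right)} + k} = \frac{340732 + \left(245 \left(-286\right) - 12\right)}{8 \left(-423\right)^{2} + \frac{8}{88235}} = \frac{340732 - 70082}{8 \cdot 178929 + \frac{8}{88235}} = \frac{340732 - 70082}{1431432 + \frac{8}{88235}} = \frac{270650}{\frac{126302402528}{88235}} = 270650 \cdot \frac{88235}{126302402528} = \frac{11940401375}{63151201264}$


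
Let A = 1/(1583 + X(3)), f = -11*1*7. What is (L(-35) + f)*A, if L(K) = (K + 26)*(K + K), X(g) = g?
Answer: 553/1586 ≈ 0.34868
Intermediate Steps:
f = -77 (f = -11*7 = -77)
A = 1/1586 (A = 1/(1583 + 3) = 1/1586 ≈ 0.00063052)
L(K) = 2*K*(26 + K) (L(K) = (26 + K)*(2*K) = 2*K*(26 + K))
(L(-35) + f)*A = (2*(-35)*(26 - 35) - 77)*(1/1586) = (2*(-35)*(-9) - 77)*(1/1586) = (630 - 77)*(1/1586) = 553*(1/1586) = 553/1586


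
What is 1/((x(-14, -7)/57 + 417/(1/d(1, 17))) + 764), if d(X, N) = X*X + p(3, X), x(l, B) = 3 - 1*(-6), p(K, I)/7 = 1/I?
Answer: 19/77903 ≈ 0.00024389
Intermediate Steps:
p(K, I) = 7/I
x(l, B) = 9 (x(l, B) = 3 + 6 = 9)
d(X, N) = X² + 7/X (d(X, N) = X*X + 7/X = X² + 7/X)
1/((x(-14, -7)/57 + 417/(1/d(1, 17))) + 764) = 1/((9/57 + 417/(1/((7 + 1³)/1))) + 764) = 1/((9*(1/57) + 417/(1/(1*(7 + 1)))) + 764) = 1/((3/19 + 417/(1/(1*8))) + 764) = 1/((3/19 + 417/(1/8)) + 764) = 1/((3/19 + 417/(⅛)) + 764) = 1/((3/19 + 417*8) + 764) = 1/((3/19 + 3336) + 764) = 1/(63387/19 + 764) = 1/(77903/19) = 19/77903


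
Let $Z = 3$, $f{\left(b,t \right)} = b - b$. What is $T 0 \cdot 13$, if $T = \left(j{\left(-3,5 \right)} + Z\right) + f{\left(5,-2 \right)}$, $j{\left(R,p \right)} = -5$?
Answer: $0$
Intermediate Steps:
$f{\left(b,t \right)} = 0$
$T = -2$ ($T = \left(-5 + 3\right) + 0 = -2 + 0 = -2$)
$T 0 \cdot 13 = \left(-2\right) 0 \cdot 13 = 0 \cdot 13 = 0$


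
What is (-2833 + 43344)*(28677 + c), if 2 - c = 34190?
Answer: -223256121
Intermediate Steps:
c = -34188 (c = 2 - 1*34190 = 2 - 34190 = -34188)
(-2833 + 43344)*(28677 + c) = (-2833 + 43344)*(28677 - 34188) = 40511*(-5511) = -223256121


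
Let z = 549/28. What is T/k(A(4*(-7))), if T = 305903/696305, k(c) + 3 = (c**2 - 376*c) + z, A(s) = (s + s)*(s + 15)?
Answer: 8565284/4996429136065 ≈ 1.7143e-6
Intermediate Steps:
z = 549/28 (z = 549*(1/28) = 549/28 ≈ 19.607)
A(s) = 2*s*(15 + s) (A(s) = (2*s)*(15 + s) = 2*s*(15 + s))
k(c) = 465/28 + c**2 - 376*c (k(c) = -3 + ((c**2 - 376*c) + 549/28) = -3 + (549/28 + c**2 - 376*c) = 465/28 + c**2 - 376*c)
T = 305903/696305 (T = 305903*(1/696305) = 305903/696305 ≈ 0.43932)
T/k(A(4*(-7))) = 305903/(696305*(465/28 + (2*(4*(-7))*(15 + 4*(-7)))**2 - 752*4*(-7)*(15 + 4*(-7)))) = 305903/(696305*(465/28 + (2*(-28)*(15 - 28))**2 - 752*(-28)*(15 - 28))) = 305903/(696305*(465/28 + (2*(-28)*(-13))**2 - 752*(-28)*(-13))) = 305903/(696305*(465/28 + 728**2 - 376*728)) = 305903/(696305*(465/28 + 529984 - 273728)) = 305903/(696305*(7175633/28)) = (305903/696305)*(28/7175633) = 8565284/4996429136065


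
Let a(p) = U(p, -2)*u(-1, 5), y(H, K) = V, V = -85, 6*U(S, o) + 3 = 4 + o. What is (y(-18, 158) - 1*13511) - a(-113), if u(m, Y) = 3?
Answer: -27191/2 ≈ -13596.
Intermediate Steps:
U(S, o) = 1/6 + o/6 (U(S, o) = -1/2 + (4 + o)/6 = -1/2 + (2/3 + o/6) = 1/6 + o/6)
y(H, K) = -85
a(p) = -1/2 (a(p) = (1/6 + (1/6)*(-2))*3 = (1/6 - 1/3)*3 = -1/6*3 = -1/2)
(y(-18, 158) - 1*13511) - a(-113) = (-85 - 1*13511) - 1*(-1/2) = (-85 - 13511) + 1/2 = -13596 + 1/2 = -27191/2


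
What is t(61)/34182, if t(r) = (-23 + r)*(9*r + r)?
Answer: 11590/17091 ≈ 0.67813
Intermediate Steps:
t(r) = 10*r*(-23 + r) (t(r) = (-23 + r)*(10*r) = 10*r*(-23 + r))
t(61)/34182 = (10*61*(-23 + 61))/34182 = (10*61*38)*(1/34182) = 23180*(1/34182) = 11590/17091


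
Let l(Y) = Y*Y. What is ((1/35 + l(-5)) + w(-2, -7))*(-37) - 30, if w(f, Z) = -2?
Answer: -30872/35 ≈ -882.06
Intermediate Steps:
l(Y) = Y²
((1/35 + l(-5)) + w(-2, -7))*(-37) - 30 = ((1/35 + (-5)²) - 2)*(-37) - 30 = ((1/35 + 25) - 2)*(-37) - 30 = (876/35 - 2)*(-37) - 30 = (806/35)*(-37) - 30 = -29822/35 - 30 = -30872/35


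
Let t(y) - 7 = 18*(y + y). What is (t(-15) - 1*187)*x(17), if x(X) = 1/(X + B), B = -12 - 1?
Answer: -180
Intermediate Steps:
t(y) = 7 + 36*y (t(y) = 7 + 18*(y + y) = 7 + 18*(2*y) = 7 + 36*y)
B = -13
x(X) = 1/(-13 + X) (x(X) = 1/(X - 13) = 1/(-13 + X))
(t(-15) - 1*187)*x(17) = ((7 + 36*(-15)) - 1*187)/(-13 + 17) = ((7 - 540) - 187)/4 = (-533 - 187)*(¼) = -720*¼ = -180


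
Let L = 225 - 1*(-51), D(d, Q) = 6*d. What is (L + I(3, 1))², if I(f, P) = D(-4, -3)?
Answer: 63504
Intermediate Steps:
I(f, P) = -24 (I(f, P) = 6*(-4) = -24)
L = 276 (L = 225 + 51 = 276)
(L + I(3, 1))² = (276 - 24)² = 252² = 63504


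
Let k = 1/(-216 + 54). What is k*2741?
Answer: -2741/162 ≈ -16.920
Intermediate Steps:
k = -1/162 (k = 1/(-162) = -1/162 ≈ -0.0061728)
k*2741 = -1/162*2741 = -2741/162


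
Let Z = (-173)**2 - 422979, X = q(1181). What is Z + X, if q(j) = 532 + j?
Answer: -391337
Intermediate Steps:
X = 1713 (X = 532 + 1181 = 1713)
Z = -393050 (Z = 29929 - 422979 = -393050)
Z + X = -393050 + 1713 = -391337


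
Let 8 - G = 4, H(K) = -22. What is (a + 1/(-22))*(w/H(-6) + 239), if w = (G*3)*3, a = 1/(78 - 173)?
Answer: -305487/22990 ≈ -13.288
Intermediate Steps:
G = 4 (G = 8 - 1*4 = 8 - 4 = 4)
a = -1/95 (a = 1/(-95) = -1/95 ≈ -0.010526)
w = 36 (w = (4*3)*3 = 12*3 = 36)
(a + 1/(-22))*(w/H(-6) + 239) = (-1/95 + 1/(-22))*(36/(-22) + 239) = (-1/95 - 1/22)*(36*(-1/22) + 239) = -117*(-18/11 + 239)/2090 = -117/2090*2611/11 = -305487/22990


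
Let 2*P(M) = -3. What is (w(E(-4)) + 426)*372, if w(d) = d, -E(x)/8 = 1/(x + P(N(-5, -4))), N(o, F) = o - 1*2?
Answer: 1749144/11 ≈ 1.5901e+5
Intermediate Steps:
N(o, F) = -2 + o (N(o, F) = o - 2 = -2 + o)
P(M) = -3/2 (P(M) = (½)*(-3) = -3/2)
E(x) = -8/(-3/2 + x) (E(x) = -8/(x - 3/2) = -8/(-3/2 + x))
(w(E(-4)) + 426)*372 = (-16/(-3 + 2*(-4)) + 426)*372 = (-16/(-3 - 8) + 426)*372 = (-16/(-11) + 426)*372 = (-16*(-1/11) + 426)*372 = (16/11 + 426)*372 = (4702/11)*372 = 1749144/11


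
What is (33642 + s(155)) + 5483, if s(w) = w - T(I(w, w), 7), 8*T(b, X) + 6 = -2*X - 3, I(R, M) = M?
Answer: 314263/8 ≈ 39283.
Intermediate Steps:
T(b, X) = -9/8 - X/4 (T(b, X) = -3/4 + (-2*X - 3)/8 = -3/4 + (-3 - 2*X)/8 = -3/4 + (-3/8 - X/4) = -9/8 - X/4)
s(w) = 23/8 + w (s(w) = w - (-9/8 - 1/4*7) = w - (-9/8 - 7/4) = w - 1*(-23/8) = w + 23/8 = 23/8 + w)
(33642 + s(155)) + 5483 = (33642 + (23/8 + 155)) + 5483 = (33642 + 1263/8) + 5483 = 270399/8 + 5483 = 314263/8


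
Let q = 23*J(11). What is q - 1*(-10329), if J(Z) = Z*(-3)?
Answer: 9570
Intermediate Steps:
J(Z) = -3*Z
q = -759 (q = 23*(-3*11) = 23*(-33) = -759)
q - 1*(-10329) = -759 - 1*(-10329) = -759 + 10329 = 9570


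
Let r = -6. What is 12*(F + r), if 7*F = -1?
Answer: -516/7 ≈ -73.714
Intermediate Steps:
F = -1/7 (F = (1/7)*(-1) = -1/7 ≈ -0.14286)
12*(F + r) = 12*(-1/7 - 6) = 12*(-43/7) = -516/7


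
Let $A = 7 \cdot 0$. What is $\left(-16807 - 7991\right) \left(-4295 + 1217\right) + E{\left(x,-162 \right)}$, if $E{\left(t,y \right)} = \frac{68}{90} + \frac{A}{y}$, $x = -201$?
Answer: $\frac{3434771014}{45} \approx 7.6328 \cdot 10^{7}$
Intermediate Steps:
$A = 0$
$E{\left(t,y \right)} = \frac{34}{45}$ ($E{\left(t,y \right)} = \frac{68}{90} + \frac{0}{y} = 68 \cdot \frac{1}{90} + 0 = \frac{34}{45} + 0 = \frac{34}{45}$)
$\left(-16807 - 7991\right) \left(-4295 + 1217\right) + E{\left(x,-162 \right)} = \left(-16807 - 7991\right) \left(-4295 + 1217\right) + \frac{34}{45} = \left(-24798\right) \left(-3078\right) + \frac{34}{45} = 76328244 + \frac{34}{45} = \frac{3434771014}{45}$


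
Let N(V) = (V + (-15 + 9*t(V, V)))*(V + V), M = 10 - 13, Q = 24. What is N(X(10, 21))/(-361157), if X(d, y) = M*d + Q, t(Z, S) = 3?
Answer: 72/361157 ≈ 0.00019936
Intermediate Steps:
M = -3
X(d, y) = 24 - 3*d (X(d, y) = -3*d + 24 = 24 - 3*d)
N(V) = 2*V*(12 + V) (N(V) = (V + (-15 + 9*3))*(V + V) = (V + (-15 + 27))*(2*V) = (V + 12)*(2*V) = (12 + V)*(2*V) = 2*V*(12 + V))
N(X(10, 21))/(-361157) = (2*(24 - 3*10)*(12 + (24 - 3*10)))/(-361157) = (2*(24 - 30)*(12 + (24 - 30)))*(-1/361157) = (2*(-6)*(12 - 6))*(-1/361157) = (2*(-6)*6)*(-1/361157) = -72*(-1/361157) = 72/361157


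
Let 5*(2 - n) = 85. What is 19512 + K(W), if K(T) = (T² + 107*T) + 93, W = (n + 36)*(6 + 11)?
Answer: 185253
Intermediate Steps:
n = -15 (n = 2 - ⅕*85 = 2 - 17 = -15)
W = 357 (W = (-15 + 36)*(6 + 11) = 21*17 = 357)
K(T) = 93 + T² + 107*T
19512 + K(W) = 19512 + (93 + 357² + 107*357) = 19512 + (93 + 127449 + 38199) = 19512 + 165741 = 185253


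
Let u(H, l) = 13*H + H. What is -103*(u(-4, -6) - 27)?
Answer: 8549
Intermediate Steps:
u(H, l) = 14*H
-103*(u(-4, -6) - 27) = -103*(14*(-4) - 27) = -103*(-56 - 27) = -103*(-83) = 8549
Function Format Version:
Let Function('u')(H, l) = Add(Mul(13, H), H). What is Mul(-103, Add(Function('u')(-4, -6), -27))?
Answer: 8549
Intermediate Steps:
Function('u')(H, l) = Mul(14, H)
Mul(-103, Add(Function('u')(-4, -6), -27)) = Mul(-103, Add(Mul(14, -4), -27)) = Mul(-103, Add(-56, -27)) = Mul(-103, -83) = 8549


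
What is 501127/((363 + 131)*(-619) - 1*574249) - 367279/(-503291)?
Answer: 71005665808/442913695185 ≈ 0.16031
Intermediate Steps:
501127/((363 + 131)*(-619) - 1*574249) - 367279/(-503291) = 501127/(494*(-619) - 574249) - 367279*(-1/503291) = 501127/(-305786 - 574249) + 367279/503291 = 501127/(-880035) + 367279/503291 = 501127*(-1/880035) + 367279/503291 = -501127/880035 + 367279/503291 = 71005665808/442913695185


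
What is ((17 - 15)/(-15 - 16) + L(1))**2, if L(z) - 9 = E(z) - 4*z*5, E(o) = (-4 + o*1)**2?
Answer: 4096/961 ≈ 4.2622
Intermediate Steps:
E(o) = (-4 + o)**2
L(z) = 9 + (-4 + z)**2 - 20*z (L(z) = 9 + ((-4 + z)**2 - 4*z*5) = 9 + ((-4 + z)**2 - 20*z) = 9 + (-4 + z)**2 - 20*z)
((17 - 15)/(-15 - 16) + L(1))**2 = ((17 - 15)/(-15 - 16) + (25 + 1**2 - 28*1))**2 = (2/(-31) + (25 + 1 - 28))**2 = (2*(-1/31) - 2)**2 = (-2/31 - 2)**2 = (-64/31)**2 = 4096/961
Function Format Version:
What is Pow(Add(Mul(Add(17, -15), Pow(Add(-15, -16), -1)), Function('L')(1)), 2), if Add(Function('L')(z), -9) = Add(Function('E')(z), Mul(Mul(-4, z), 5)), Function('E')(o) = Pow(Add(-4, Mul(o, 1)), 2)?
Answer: Rational(4096, 961) ≈ 4.2622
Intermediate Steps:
Function('E')(o) = Pow(Add(-4, o), 2)
Function('L')(z) = Add(9, Pow(Add(-4, z), 2), Mul(-20, z)) (Function('L')(z) = Add(9, Add(Pow(Add(-4, z), 2), Mul(Mul(-4, z), 5))) = Add(9, Add(Pow(Add(-4, z), 2), Mul(-20, z))) = Add(9, Pow(Add(-4, z), 2), Mul(-20, z)))
Pow(Add(Mul(Add(17, -15), Pow(Add(-15, -16), -1)), Function('L')(1)), 2) = Pow(Add(Mul(Add(17, -15), Pow(Add(-15, -16), -1)), Add(25, Pow(1, 2), Mul(-28, 1))), 2) = Pow(Add(Mul(2, Pow(-31, -1)), Add(25, 1, -28)), 2) = Pow(Add(Mul(2, Rational(-1, 31)), -2), 2) = Pow(Add(Rational(-2, 31), -2), 2) = Pow(Rational(-64, 31), 2) = Rational(4096, 961)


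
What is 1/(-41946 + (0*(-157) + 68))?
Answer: -1/41878 ≈ -2.3879e-5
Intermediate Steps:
1/(-41946 + (0*(-157) + 68)) = 1/(-41946 + (0 + 68)) = 1/(-41946 + 68) = 1/(-41878) = -1/41878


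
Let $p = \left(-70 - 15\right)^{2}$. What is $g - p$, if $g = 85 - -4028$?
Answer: $-3112$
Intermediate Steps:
$g = 4113$ ($g = 85 + 4028 = 4113$)
$p = 7225$ ($p = \left(-85\right)^{2} = 7225$)
$g - p = 4113 - 7225 = -3112$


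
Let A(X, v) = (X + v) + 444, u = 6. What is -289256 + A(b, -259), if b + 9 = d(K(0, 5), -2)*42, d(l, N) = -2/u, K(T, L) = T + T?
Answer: -289094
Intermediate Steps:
K(T, L) = 2*T
d(l, N) = -⅓ (d(l, N) = -2/6 = -2*⅙ = -⅓)
b = -23 (b = -9 - ⅓*42 = -9 - 14 = -23)
A(X, v) = 444 + X + v
-289256 + A(b, -259) = -289256 + (444 - 23 - 259) = -289256 + 162 = -289094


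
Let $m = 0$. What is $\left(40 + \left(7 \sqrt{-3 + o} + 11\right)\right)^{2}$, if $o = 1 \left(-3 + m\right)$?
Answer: $2307 + 714 i \sqrt{6} \approx 2307.0 + 1748.9 i$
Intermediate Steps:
$o = -3$ ($o = 1 \left(-3 + 0\right) = 1 \left(-3\right) = -3$)
$\left(40 + \left(7 \sqrt{-3 + o} + 11\right)\right)^{2} = \left(40 + \left(7 \sqrt{-3 - 3} + 11\right)\right)^{2} = \left(40 + \left(7 \sqrt{-6} + 11\right)\right)^{2} = \left(40 + \left(7 i \sqrt{6} + 11\right)\right)^{2} = \left(40 + \left(11 + 7 i \sqrt{6}\right)\right)^{2} = \left(51 + 7 i \sqrt{6}\right)^{2}$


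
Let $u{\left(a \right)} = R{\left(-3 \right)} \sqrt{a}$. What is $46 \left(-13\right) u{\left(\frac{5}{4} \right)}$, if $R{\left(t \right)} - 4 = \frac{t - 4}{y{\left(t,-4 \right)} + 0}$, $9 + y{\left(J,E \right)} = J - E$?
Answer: $- \frac{11661 \sqrt{5}}{8} \approx -3259.3$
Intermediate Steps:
$y{\left(J,E \right)} = -9 + J - E$ ($y{\left(J,E \right)} = -9 - \left(E - J\right) = -9 + J - E$)
$R{\left(t \right)} = 4 + \frac{-4 + t}{-5 + t}$ ($R{\left(t \right)} = 4 + \frac{t - 4}{\left(-9 + t - -4\right) + 0} = 4 + \frac{-4 + t}{\left(-9 + t + 4\right) + 0} = 4 + \frac{-4 + t}{\left(-5 + t\right) + 0} = 4 + \frac{-4 + t}{-5 + t}$)
$u{\left(a \right)} = \frac{39 \sqrt{a}}{8}$ ($u{\left(a \right)} = \frac{-24 + 5 \left(-3\right)}{-5 - 3} \sqrt{a} = \frac{-24 - 15}{-8} \sqrt{a} = \left(- \frac{1}{8}\right) \left(-39\right) \sqrt{a} = \frac{39 \sqrt{a}}{8}$)
$46 \left(-13\right) u{\left(\frac{5}{4} \right)} = 46 \left(-13\right) \frac{39 \sqrt{\frac{5}{4}}}{8} = - 598 \frac{39 \sqrt{5 \cdot \frac{1}{4}}}{8} = - 598 \frac{39 \sqrt{\frac{5}{4}}}{8} = - 598 \frac{39 \frac{\sqrt{5}}{2}}{8} = - 598 \frac{39 \sqrt{5}}{16} = - \frac{11661 \sqrt{5}}{8}$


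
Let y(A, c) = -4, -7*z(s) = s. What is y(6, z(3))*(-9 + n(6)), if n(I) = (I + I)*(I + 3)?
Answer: -396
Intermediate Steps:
z(s) = -s/7
n(I) = 2*I*(3 + I) (n(I) = (2*I)*(3 + I) = 2*I*(3 + I))
y(6, z(3))*(-9 + n(6)) = -4*(-9 + 2*6*(3 + 6)) = -4*(-9 + 2*6*9) = -4*(-9 + 108) = -4*99 = -396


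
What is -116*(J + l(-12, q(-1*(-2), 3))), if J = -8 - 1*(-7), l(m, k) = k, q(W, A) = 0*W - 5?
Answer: 696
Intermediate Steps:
q(W, A) = -5 (q(W, A) = 0 - 5 = -5)
J = -1 (J = -8 + 7 = -1)
-116*(J + l(-12, q(-1*(-2), 3))) = -116*(-1 - 5) = -116*(-6) = 696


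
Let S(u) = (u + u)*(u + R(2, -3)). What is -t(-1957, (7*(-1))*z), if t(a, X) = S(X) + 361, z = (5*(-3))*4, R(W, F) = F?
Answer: -350641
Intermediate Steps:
S(u) = 2*u*(-3 + u) (S(u) = (u + u)*(u - 3) = (2*u)*(-3 + u) = 2*u*(-3 + u))
z = -60 (z = -15*4 = -60)
t(a, X) = 361 + 2*X*(-3 + X) (t(a, X) = 2*X*(-3 + X) + 361 = 361 + 2*X*(-3 + X))
-t(-1957, (7*(-1))*z) = -(361 + 2*((7*(-1))*(-60))*(-3 + (7*(-1))*(-60))) = -(361 + 2*(-7*(-60))*(-3 - 7*(-60))) = -(361 + 2*420*(-3 + 420)) = -(361 + 2*420*417) = -(361 + 350280) = -1*350641 = -350641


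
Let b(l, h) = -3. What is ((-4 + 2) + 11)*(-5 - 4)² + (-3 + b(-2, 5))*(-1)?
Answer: 735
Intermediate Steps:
((-4 + 2) + 11)*(-5 - 4)² + (-3 + b(-2, 5))*(-1) = ((-4 + 2) + 11)*(-5 - 4)² + (-3 - 3)*(-1) = (-2 + 11)*(-9)² - 6*(-1) = 9*81 + 6 = 729 + 6 = 735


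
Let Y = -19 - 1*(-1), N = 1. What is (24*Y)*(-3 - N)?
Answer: 1728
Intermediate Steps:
Y = -18 (Y = -19 + 1 = -18)
(24*Y)*(-3 - N) = (24*(-18))*(-3 - 1*1) = -432*(-3 - 1) = -432*(-4) = 1728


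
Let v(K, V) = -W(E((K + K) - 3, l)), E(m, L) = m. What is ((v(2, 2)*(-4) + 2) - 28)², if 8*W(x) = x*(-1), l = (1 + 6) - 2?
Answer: 2809/4 ≈ 702.25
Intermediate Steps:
l = 5 (l = 7 - 2 = 5)
W(x) = -x/8 (W(x) = (x*(-1))/8 = (-x)/8 = -x/8)
v(K, V) = -3/8 + K/4 (v(K, V) = -(-1)*((K + K) - 3)/8 = -(-1)*(2*K - 3)/8 = -(-1)*(-3 + 2*K)/8 = -(3/8 - K/4) = -3/8 + K/4)
((v(2, 2)*(-4) + 2) - 28)² = (((-3/8 + (¼)*2)*(-4) + 2) - 28)² = (((-3/8 + ½)*(-4) + 2) - 28)² = (((⅛)*(-4) + 2) - 28)² = ((-½ + 2) - 28)² = (3/2 - 28)² = (-53/2)² = 2809/4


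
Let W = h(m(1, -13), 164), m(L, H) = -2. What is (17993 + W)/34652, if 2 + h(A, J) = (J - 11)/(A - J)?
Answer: 2986353/5752232 ≈ 0.51916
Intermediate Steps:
h(A, J) = -2 + (-11 + J)/(A - J) (h(A, J) = -2 + (J - 11)/(A - J) = -2 + (-11 + J)/(A - J))
W = -485/166 (W = (-11 - 2*(-2) + 3*164)/(-2 - 1*164) = (-11 + 4 + 492)/(-2 - 164) = 485/(-166) = -1/166*485 = -485/166 ≈ -2.9217)
(17993 + W)/34652 = (17993 - 485/166)/34652 = (2986353/166)*(1/34652) = 2986353/5752232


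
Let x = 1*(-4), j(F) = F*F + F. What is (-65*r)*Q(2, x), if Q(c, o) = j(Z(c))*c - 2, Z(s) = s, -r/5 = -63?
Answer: -204750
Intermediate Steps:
r = 315 (r = -5*(-63) = 315)
j(F) = F + F² (j(F) = F² + F = F + F²)
x = -4
Q(c, o) = -2 + c²*(1 + c) (Q(c, o) = (c*(1 + c))*c - 2 = c²*(1 + c) - 2 = -2 + c²*(1 + c))
(-65*r)*Q(2, x) = (-65*315)*(-2 + 2²*(1 + 2)) = -20475*(-2 + 4*3) = -20475*(-2 + 12) = -20475*10 = -204750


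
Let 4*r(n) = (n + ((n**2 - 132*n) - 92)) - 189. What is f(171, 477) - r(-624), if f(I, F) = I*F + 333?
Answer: -143239/4 ≈ -35810.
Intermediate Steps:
r(n) = -281/4 - 131*n/4 + n**2/4 (r(n) = ((n + ((n**2 - 132*n) - 92)) - 189)/4 = ((n + (-92 + n**2 - 132*n)) - 189)/4 = ((-92 + n**2 - 131*n) - 189)/4 = (-281 + n**2 - 131*n)/4 = -281/4 - 131*n/4 + n**2/4)
f(I, F) = 333 + F*I (f(I, F) = F*I + 333 = 333 + F*I)
f(171, 477) - r(-624) = (333 + 477*171) - (-281/4 - 131/4*(-624) + (1/4)*(-624)**2) = (333 + 81567) - (-281/4 + 20436 + (1/4)*389376) = 81900 - (-281/4 + 20436 + 97344) = 81900 - 1*470839/4 = 81900 - 470839/4 = -143239/4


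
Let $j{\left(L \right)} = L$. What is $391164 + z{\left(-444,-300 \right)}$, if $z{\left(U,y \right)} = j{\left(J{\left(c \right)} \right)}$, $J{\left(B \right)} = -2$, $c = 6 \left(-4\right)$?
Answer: $391162$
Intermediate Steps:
$c = -24$
$z{\left(U,y \right)} = -2$
$391164 + z{\left(-444,-300 \right)} = 391164 - 2 = 391162$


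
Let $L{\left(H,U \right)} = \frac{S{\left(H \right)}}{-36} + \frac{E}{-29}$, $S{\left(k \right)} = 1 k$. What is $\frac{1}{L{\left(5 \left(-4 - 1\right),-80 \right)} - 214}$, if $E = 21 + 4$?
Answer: $- \frac{1044}{223591} \approx -0.0046692$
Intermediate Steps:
$E = 25$
$S{\left(k \right)} = k$
$L{\left(H,U \right)} = - \frac{25}{29} - \frac{H}{36}$ ($L{\left(H,U \right)} = \frac{H}{-36} + \frac{25}{-29} = H \left(- \frac{1}{36}\right) + 25 \left(- \frac{1}{29}\right) = - \frac{H}{36} - \frac{25}{29} = - \frac{25}{29} - \frac{H}{36}$)
$\frac{1}{L{\left(5 \left(-4 - 1\right),-80 \right)} - 214} = \frac{1}{\left(- \frac{25}{29} - \frac{5 \left(-4 - 1\right)}{36}\right) - 214} = \frac{1}{\left(- \frac{25}{29} - \frac{5 \left(-5\right)}{36}\right) - 214} = \frac{1}{\left(- \frac{25}{29} - - \frac{25}{36}\right) - 214} = \frac{1}{\left(- \frac{25}{29} + \frac{25}{36}\right) - 214} = \frac{1}{- \frac{175}{1044} - 214} = \frac{1}{- \frac{223591}{1044}} = - \frac{1044}{223591}$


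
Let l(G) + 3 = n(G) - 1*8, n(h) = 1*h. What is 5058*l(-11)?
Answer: -111276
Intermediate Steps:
n(h) = h
l(G) = -11 + G (l(G) = -3 + (G - 1*8) = -3 + (G - 8) = -3 + (-8 + G) = -11 + G)
5058*l(-11) = 5058*(-11 - 11) = 5058*(-22) = -111276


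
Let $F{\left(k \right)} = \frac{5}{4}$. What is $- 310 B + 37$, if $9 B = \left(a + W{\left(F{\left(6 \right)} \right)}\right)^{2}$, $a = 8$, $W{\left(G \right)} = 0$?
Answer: $- \frac{19507}{9} \approx -2167.4$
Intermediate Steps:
$F{\left(k \right)} = \frac{5}{4}$ ($F{\left(k \right)} = 5 \cdot \frac{1}{4} = \frac{5}{4}$)
$B = \frac{64}{9}$ ($B = \frac{\left(8 + 0\right)^{2}}{9} = \frac{8^{2}}{9} = \frac{1}{9} \cdot 64 = \frac{64}{9} \approx 7.1111$)
$- 310 B + 37 = \left(-310\right) \frac{64}{9} + 37 = - \frac{19840}{9} + 37 = - \frac{19507}{9}$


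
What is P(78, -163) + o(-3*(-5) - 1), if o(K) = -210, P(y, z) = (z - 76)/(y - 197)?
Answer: -24751/119 ≈ -207.99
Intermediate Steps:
P(y, z) = (-76 + z)/(-197 + y)
P(78, -163) + o(-3*(-5) - 1) = (-76 - 163)/(-197 + 78) - 210 = -239/(-119) - 210 = -1/119*(-239) - 210 = 239/119 - 210 = -24751/119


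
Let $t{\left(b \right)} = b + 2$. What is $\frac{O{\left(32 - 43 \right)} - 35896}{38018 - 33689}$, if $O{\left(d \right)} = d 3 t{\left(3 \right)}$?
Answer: $- \frac{36061}{4329} \approx -8.3301$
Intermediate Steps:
$t{\left(b \right)} = 2 + b$
$O{\left(d \right)} = 15 d$ ($O{\left(d \right)} = d 3 \left(2 + 3\right) = 3 d 5 = 15 d$)
$\frac{O{\left(32 - 43 \right)} - 35896}{38018 - 33689} = \frac{15 \left(32 - 43\right) - 35896}{38018 - 33689} = \frac{15 \left(-11\right) - 35896}{4329} = \left(-165 - 35896\right) \frac{1}{4329} = \left(-36061\right) \frac{1}{4329} = - \frac{36061}{4329}$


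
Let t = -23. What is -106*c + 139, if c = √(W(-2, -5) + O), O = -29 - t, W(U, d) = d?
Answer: 139 - 106*I*√11 ≈ 139.0 - 351.56*I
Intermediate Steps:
O = -6 (O = -29 - 1*(-23) = -29 + 23 = -6)
c = I*√11 (c = √(-5 - 6) = √(-11) = I*√11 ≈ 3.3166*I)
-106*c + 139 = -106*I*√11 + 139 = 139 - 106*I*√11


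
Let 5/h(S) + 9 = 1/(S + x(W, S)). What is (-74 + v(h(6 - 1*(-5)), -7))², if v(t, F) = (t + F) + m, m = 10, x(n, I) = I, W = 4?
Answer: 198725409/38809 ≈ 5120.6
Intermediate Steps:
h(S) = 5/(-9 + 1/(2*S)) (h(S) = 5/(-9 + 1/(S + S)) = 5/(-9 + 1/(2*S)))
v(t, F) = 10 + F + t (v(t, F) = (t + F) + 10 = (F + t) + 10 = 10 + F + t)
(-74 + v(h(6 - 1*(-5)), -7))² = (-74 + (10 - 7 - 10*(6 - 1*(-5))/(-1 + 18*(6 - 1*(-5)))))² = (-74 + (10 - 7 - 10*(6 + 5)/(-1 + 18*(6 + 5))))² = (-74 + (10 - 7 - 10*11/(-1 + 18*11)))² = (-74 + (10 - 7 - 10*11/(-1 + 198)))² = (-74 + (10 - 7 - 10*11/197))² = (-74 + (10 - 7 - 10*11*1/197))² = (-74 + (10 - 7 - 110/197))² = (-74 + 481/197)² = (-14097/197)² = 198725409/38809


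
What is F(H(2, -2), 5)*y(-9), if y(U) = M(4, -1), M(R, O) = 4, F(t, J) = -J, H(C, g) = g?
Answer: -20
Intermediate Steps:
y(U) = 4
F(H(2, -2), 5)*y(-9) = -1*5*4 = -5*4 = -20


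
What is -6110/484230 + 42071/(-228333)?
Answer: -725571832/3685522953 ≈ -0.19687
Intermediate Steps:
-6110/484230 + 42071/(-228333) = -6110*1/484230 + 42071*(-1/228333) = -611/48423 - 42071/228333 = -725571832/3685522953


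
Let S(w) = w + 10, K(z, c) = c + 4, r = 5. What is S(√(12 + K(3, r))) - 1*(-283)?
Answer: 293 + √21 ≈ 297.58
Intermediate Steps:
K(z, c) = 4 + c
S(w) = 10 + w
S(√(12 + K(3, r))) - 1*(-283) = (10 + √(12 + (4 + 5))) - 1*(-283) = (10 + √(12 + 9)) + 283 = (10 + √21) + 283 = 293 + √21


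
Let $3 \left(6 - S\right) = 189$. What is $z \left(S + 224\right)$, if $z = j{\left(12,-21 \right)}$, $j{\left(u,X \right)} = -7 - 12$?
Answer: $-3173$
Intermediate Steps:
$S = -57$ ($S = 6 - 63 = -57$)
$j{\left(u,X \right)} = -19$ ($j{\left(u,X \right)} = -7 - 12 = -19$)
$z = -19$
$z \left(S + 224\right) = - 19 \left(-57 + 224\right) = \left(-19\right) 167 = -3173$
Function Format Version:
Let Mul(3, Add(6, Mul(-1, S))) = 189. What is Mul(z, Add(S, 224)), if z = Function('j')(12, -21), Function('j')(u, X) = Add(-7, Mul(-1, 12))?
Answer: -3173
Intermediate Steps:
S = -57 (S = Add(6, Mul(Rational(-1, 3), 189)) = Add(6, -63) = -57)
Function('j')(u, X) = -19 (Function('j')(u, X) = Add(-7, -12) = -19)
z = -19
Mul(z, Add(S, 224)) = Mul(-19, Add(-57, 224)) = Mul(-19, 167) = -3173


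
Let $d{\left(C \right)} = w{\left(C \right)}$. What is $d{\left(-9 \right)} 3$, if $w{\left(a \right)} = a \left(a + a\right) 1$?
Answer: $486$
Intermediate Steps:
$w{\left(a \right)} = 2 a^{2}$ ($w{\left(a \right)} = a 2 a 1 = 2 a^{2} \cdot 1 = 2 a^{2}$)
$d{\left(C \right)} = 2 C^{2}$
$d{\left(-9 \right)} 3 = 2 \left(-9\right)^{2} \cdot 3 = 2 \cdot 81 \cdot 3 = 162 \cdot 3 = 486$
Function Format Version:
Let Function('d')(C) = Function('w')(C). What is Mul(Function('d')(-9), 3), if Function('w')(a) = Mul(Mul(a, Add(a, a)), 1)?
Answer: 486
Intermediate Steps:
Function('w')(a) = Mul(2, Pow(a, 2)) (Function('w')(a) = Mul(Mul(a, Mul(2, a)), 1) = Mul(Mul(2, Pow(a, 2)), 1) = Mul(2, Pow(a, 2)))
Function('d')(C) = Mul(2, Pow(C, 2))
Mul(Function('d')(-9), 3) = Mul(Mul(2, Pow(-9, 2)), 3) = Mul(Mul(2, 81), 3) = Mul(162, 3) = 486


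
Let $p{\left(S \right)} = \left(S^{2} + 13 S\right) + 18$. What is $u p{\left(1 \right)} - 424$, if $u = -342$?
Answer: $-11368$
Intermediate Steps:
$p{\left(S \right)} = 18 + S^{2} + 13 S$
$u p{\left(1 \right)} - 424 = - 342 \left(18 + 1^{2} + 13 \cdot 1\right) - 424 = - 342 \left(18 + 1 + 13\right) - 424 = \left(-342\right) 32 - 424 = -10944 - 424 = -11368$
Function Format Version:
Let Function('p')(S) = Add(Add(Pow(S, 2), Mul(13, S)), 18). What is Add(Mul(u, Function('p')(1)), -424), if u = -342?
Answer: -11368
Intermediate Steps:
Function('p')(S) = Add(18, Pow(S, 2), Mul(13, S))
Add(Mul(u, Function('p')(1)), -424) = Add(Mul(-342, Add(18, Pow(1, 2), Mul(13, 1))), -424) = Add(Mul(-342, Add(18, 1, 13)), -424) = Add(Mul(-342, 32), -424) = Add(-10944, -424) = -11368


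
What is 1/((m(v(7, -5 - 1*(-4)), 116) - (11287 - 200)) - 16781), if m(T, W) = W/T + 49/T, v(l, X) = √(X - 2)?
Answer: I/(-27868*I + 55*√3) ≈ -3.5883e-5 + 1.2266e-7*I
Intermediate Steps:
v(l, X) = √(-2 + X)
m(T, W) = 49/T + W/T
1/((m(v(7, -5 - 1*(-4)), 116) - (11287 - 200)) - 16781) = 1/(((49 + 116)/(√(-2 + (-5 - 1*(-4)))) - (11287 - 200)) - 16781) = 1/((165/√(-2 + (-5 + 4)) - 1*11087) - 16781) = 1/((165/√(-2 - 1) - 11087) - 16781) = 1/((165/√(-3) - 11087) - 16781) = 1/((165/(I*√3) - 11087) - 16781) = 1/((-I*√3/3*165 - 11087) - 16781) = 1/((-55*I*√3 - 11087) - 16781) = 1/((-11087 - 55*I*√3) - 16781) = 1/(-27868 - 55*I*√3)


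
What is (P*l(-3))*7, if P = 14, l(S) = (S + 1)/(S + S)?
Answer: 98/3 ≈ 32.667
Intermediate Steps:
l(S) = (1 + S)/(2*S) (l(S) = (1 + S)/((2*S)) = (1 + S)*(1/(2*S)) = (1 + S)/(2*S))
(P*l(-3))*7 = (14*((½)*(1 - 3)/(-3)))*7 = (14*((½)*(-⅓)*(-2)))*7 = (14*(⅓))*7 = (14/3)*7 = 98/3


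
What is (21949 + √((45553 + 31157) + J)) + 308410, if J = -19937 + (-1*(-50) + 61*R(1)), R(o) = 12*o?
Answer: 330359 + 3*√6395 ≈ 3.3060e+5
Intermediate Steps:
J = -19155 (J = -19937 + (-1*(-50) + 61*(12*1)) = -19937 + (50 + 61*12) = -19937 + (50 + 732) = -19937 + 782 = -19155)
(21949 + √((45553 + 31157) + J)) + 308410 = (21949 + √((45553 + 31157) - 19155)) + 308410 = (21949 + √(76710 - 19155)) + 308410 = (21949 + √57555) + 308410 = (21949 + 3*√6395) + 308410 = 330359 + 3*√6395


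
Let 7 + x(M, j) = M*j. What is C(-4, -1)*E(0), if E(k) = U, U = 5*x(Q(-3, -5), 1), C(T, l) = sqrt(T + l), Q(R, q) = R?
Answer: -50*I*sqrt(5) ≈ -111.8*I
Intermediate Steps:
x(M, j) = -7 + M*j
U = -50 (U = 5*(-7 - 3*1) = 5*(-7 - 3) = 5*(-10) = -50)
E(k) = -50
C(-4, -1)*E(0) = sqrt(-4 - 1)*(-50) = sqrt(-5)*(-50) = (I*sqrt(5))*(-50) = -50*I*sqrt(5)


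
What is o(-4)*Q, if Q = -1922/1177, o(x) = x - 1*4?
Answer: 15376/1177 ≈ 13.064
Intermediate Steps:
o(x) = -4 + x (o(x) = x - 4 = -4 + x)
Q = -1922/1177 (Q = -1922*1/1177 = -1922/1177 ≈ -1.6330)
o(-4)*Q = (-4 - 4)*(-1922/1177) = -8*(-1922/1177) = 15376/1177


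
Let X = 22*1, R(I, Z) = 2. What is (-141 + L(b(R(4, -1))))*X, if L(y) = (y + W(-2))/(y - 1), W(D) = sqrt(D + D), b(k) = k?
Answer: -3058 + 44*I ≈ -3058.0 + 44.0*I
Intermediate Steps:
W(D) = sqrt(2)*sqrt(D) (W(D) = sqrt(2*D) = sqrt(2)*sqrt(D))
X = 22
L(y) = (y + 2*I)/(-1 + y) (L(y) = (y + sqrt(2)*sqrt(-2))/(y - 1) = (y + sqrt(2)*(I*sqrt(2)))/(-1 + y) = (y + 2*I)/(-1 + y))
(-141 + L(b(R(4, -1))))*X = (-141 + (2 + 2*I)/(-1 + 2))*22 = (-141 + (2 + 2*I)/1)*22 = (-141 + 1*(2 + 2*I))*22 = (-141 + (2 + 2*I))*22 = (-139 + 2*I)*22 = -3058 + 44*I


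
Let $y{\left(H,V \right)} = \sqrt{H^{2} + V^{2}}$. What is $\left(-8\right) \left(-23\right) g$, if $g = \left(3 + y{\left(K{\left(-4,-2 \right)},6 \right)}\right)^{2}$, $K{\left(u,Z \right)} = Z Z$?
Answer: $11224 + 2208 \sqrt{13} \approx 19185.0$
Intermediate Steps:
$K{\left(u,Z \right)} = Z^{2}$
$g = \left(3 + 2 \sqrt{13}\right)^{2}$ ($g = \left(3 + \sqrt{\left(\left(-2\right)^{2}\right)^{2} + 6^{2}}\right)^{2} = \left(3 + \sqrt{4^{2} + 36}\right)^{2} = \left(3 + \sqrt{16 + 36}\right)^{2} = \left(3 + \sqrt{52}\right)^{2} = \left(3 + 2 \sqrt{13}\right)^{2} \approx 104.27$)
$\left(-8\right) \left(-23\right) g = \left(-8\right) \left(-23\right) \left(61 + 12 \sqrt{13}\right) = 184 \left(61 + 12 \sqrt{13}\right) = 11224 + 2208 \sqrt{13}$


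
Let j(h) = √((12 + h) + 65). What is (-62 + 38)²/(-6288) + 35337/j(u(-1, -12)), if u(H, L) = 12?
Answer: -12/131 + 35337*√89/89 ≈ 3745.6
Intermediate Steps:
j(h) = √(77 + h)
(-62 + 38)²/(-6288) + 35337/j(u(-1, -12)) = (-62 + 38)²/(-6288) + 35337/(√(77 + 12)) = (-24)²*(-1/6288) + 35337/(√89) = 576*(-1/6288) + 35337*(√89/89) = -12/131 + 35337*√89/89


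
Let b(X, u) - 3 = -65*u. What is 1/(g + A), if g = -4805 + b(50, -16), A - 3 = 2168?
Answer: -1/1591 ≈ -0.00062854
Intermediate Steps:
A = 2171 (A = 3 + 2168 = 2171)
b(X, u) = 3 - 65*u
g = -3762 (g = -4805 + (3 - 65*(-16)) = -4805 + (3 + 1040) = -4805 + 1043 = -3762)
1/(g + A) = 1/(-3762 + 2171) = 1/(-1591) = -1/1591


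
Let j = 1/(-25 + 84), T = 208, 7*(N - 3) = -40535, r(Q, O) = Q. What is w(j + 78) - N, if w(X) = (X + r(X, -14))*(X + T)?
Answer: 1228487984/24367 ≈ 50416.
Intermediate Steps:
N = -40514/7 (N = 3 + (⅐)*(-40535) = 3 - 40535/7 = -40514/7 ≈ -5787.7)
j = 1/59 ≈ 0.016949
w(X) = 2*X*(208 + X) (w(X) = (X + X)*(X + 208) = (2*X)*(208 + X) = 2*X*(208 + X))
w(j + 78) - N = 2*(1/59 + 78)*(208 + (1/59 + 78)) - 1*(-40514/7) = 2*(4603/59)*(208 + 4603/59) + 40514/7 = 2*(4603/59)*(16875/59) + 40514/7 = 155351250/3481 + 40514/7 = 1228487984/24367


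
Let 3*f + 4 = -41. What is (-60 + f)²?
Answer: 5625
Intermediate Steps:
f = -15 (f = -4/3 + (⅓)*(-41) = -4/3 - 41/3 = -15)
(-60 + f)² = (-60 - 15)² = (-75)² = 5625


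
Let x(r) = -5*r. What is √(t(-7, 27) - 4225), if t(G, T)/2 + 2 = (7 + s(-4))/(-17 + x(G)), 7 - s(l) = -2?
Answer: I*√38045/3 ≈ 65.017*I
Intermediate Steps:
s(l) = 9 (s(l) = 7 - 1*(-2) = 7 + 2 = 9)
t(G, T) = -4 + 32/(-17 - 5*G) (t(G, T) = -4 + 2*((7 + 9)/(-17 - 5*G)) = -4 + 2*(16/(-17 - 5*G)) = -4 + 32/(-17 - 5*G))
√(t(-7, 27) - 4225) = √(20*(-5 - 1*(-7))/(17 + 5*(-7)) - 4225) = √(20*(-5 + 7)/(17 - 35) - 4225) = √(20*2/(-18) - 4225) = √(20*(-1/18)*2 - 4225) = √(-20/9 - 4225) = √(-38045/9) = I*√38045/3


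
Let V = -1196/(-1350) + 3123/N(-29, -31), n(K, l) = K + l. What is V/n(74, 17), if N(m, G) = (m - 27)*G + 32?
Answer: 3165289/108599400 ≈ 0.029146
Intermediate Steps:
N(m, G) = 32 + G*(-27 + m) (N(m, G) = (-27 + m)*G + 32 = G*(-27 + m) + 32 = 32 + G*(-27 + m))
V = 3165289/1193400 (V = -1196/(-1350) + 3123/(32 - 27*(-31) - 31*(-29)) = -1196*(-1/1350) + 3123/(32 + 837 + 899) = 598/675 + 3123/1768 = 3165289/1193400 ≈ 2.6523)
V/n(74, 17) = 3165289/(1193400*(74 + 17)) = (3165289/1193400)/91 = (3165289/1193400)*(1/91) = 3165289/108599400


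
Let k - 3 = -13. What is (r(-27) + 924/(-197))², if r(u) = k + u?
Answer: 67453369/38809 ≈ 1738.1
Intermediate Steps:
k = -10 (k = 3 - 13 = -10)
r(u) = -10 + u
(r(-27) + 924/(-197))² = ((-10 - 27) + 924/(-197))² = (-37 + 924*(-1/197))² = (-37 - 924/197)² = (-8213/197)² = 67453369/38809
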